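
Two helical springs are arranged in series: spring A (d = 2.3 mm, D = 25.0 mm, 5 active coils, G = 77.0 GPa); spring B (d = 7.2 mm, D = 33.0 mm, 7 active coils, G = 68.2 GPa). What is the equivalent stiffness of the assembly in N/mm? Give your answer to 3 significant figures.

3.32 N/mm

k_A = Gd⁴/(8D³N_a) = (77.0×10³)(2.3⁴)/(8·25.0³·5) = 3.4476 N/mm
k_B = Gd⁴/(8D³N_a) = (68.2×10³)(7.2⁴)/(8·33.0³·7) = 91.072 N/mm
Series: 1/k_eq = 1/3.4476 + 1/91.072 = 0.30103; k_eq = 3.3219 N/mm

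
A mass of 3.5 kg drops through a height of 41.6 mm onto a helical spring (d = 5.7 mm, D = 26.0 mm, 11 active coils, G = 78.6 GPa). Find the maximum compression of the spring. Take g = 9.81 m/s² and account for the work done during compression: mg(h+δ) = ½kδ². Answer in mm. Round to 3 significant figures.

k = Gd⁴/(8D³N_a) = (78.6×10³)(5.7⁴)/(8·26.0³·11) = 53.644 N/mm
W = mg = 3.5 × 9.81 = 34.335 N
½kδ² − Wδ − Wh = 0 → δ = (W + √(W² + 2kWh))/k
δ = (34.335 + √(1178.9 + 153243))/53.644 = (34.335 + 392.97)/53.644 = 7.9655 mm

7.97 mm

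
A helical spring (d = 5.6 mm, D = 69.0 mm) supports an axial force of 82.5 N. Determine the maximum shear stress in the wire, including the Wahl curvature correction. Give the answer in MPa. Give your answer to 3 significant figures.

Spring index C = D/d = 69.0/5.6 = 12.3214
K_W = (4C−1)/(4C−4) + 0.615/C = 48.286/45.286 + 0.0499 = 1.1162
τ₀ = 8FD/(πd³) = 8·82.5·69.0/(π·5.6³) = 45540/551.71 = 82.543 MPa
τ_max = K·τ₀ = 1.1162 × 82.543 = 92.131 MPa

92.1 MPa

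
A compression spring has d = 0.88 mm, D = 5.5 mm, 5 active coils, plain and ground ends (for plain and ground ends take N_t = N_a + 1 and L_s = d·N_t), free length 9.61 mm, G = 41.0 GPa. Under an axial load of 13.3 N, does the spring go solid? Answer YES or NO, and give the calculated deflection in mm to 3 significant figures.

NO, δ = 3.60 mm

k = Gd⁴/(8D³N_a) = (41.0×10³)(0.88⁴)/(8·5.5³·5) = 3.6946 N/mm
N_t = 6; L_s = 0.88·6 = 5.28 mm; δ_solid = L₀ − L_s = 9.61 − 5.28 = 4.33 mm
δ = F/k = 13.3/3.6946 = 3.5999 mm
δ < δ_solid → spring does not go solid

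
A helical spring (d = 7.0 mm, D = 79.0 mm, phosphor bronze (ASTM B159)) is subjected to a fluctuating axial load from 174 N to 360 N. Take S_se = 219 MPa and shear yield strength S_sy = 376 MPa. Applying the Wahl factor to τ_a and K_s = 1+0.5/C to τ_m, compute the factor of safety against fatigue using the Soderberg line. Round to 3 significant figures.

1.40

C = D/d = 79.0/7.0 = 11.2857; K_W = (4C−1)/(4C−4)+0.615/C = 1.1274; K_s = 1+0.5/C = 1.0443
F_a = (F_max−F_min)/2 = 93 N; F_m = (F_max+F_min)/2 = 267 N
τ_a = K_W·8F_aD/(πd³) = 1.1274 × 54.545 = 61.495 MPa
τ_m = K_s·8F_mD/(πd³) = 1.0443 × 156.6 = 163.54 MPa
Soderberg: 1/n_f = τ_a/S_se + τ_m/S_sy = 61.495/219 + 163.54/376 = 0.28080 + 0.43493 = 0.71573
n_f = 1/0.71573 = 1.397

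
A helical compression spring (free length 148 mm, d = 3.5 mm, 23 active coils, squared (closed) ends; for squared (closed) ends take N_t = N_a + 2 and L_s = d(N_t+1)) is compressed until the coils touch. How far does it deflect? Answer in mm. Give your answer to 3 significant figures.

N_t = 25; L_s = 3.5·26 = 91 mm
δ_solid = L₀ − L_s = 148 − 91 = 57 mm

57.0 mm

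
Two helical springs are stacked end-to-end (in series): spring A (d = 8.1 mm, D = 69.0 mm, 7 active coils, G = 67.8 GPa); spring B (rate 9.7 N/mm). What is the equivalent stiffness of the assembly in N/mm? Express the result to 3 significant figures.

k_A = Gd⁴/(8D³N_a) = (67.8×10³)(8.1⁴)/(8·69.0³·7) = 15.865 N/mm
Series: 1/k_eq = 1/15.865 + 1/9.7 = 0.16613; k_eq = 6.0195 N/mm

6.02 N/mm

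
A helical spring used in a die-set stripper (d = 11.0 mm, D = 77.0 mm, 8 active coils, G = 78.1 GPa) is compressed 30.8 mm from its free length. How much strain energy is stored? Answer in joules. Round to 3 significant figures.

k = Gd⁴/(8D³N_a) = (78.1×10³)(11.0⁴)/(8·77.0³·8) = 39.135 N/mm
U = ½kδ² = 0.5 × 39.135 × 30.8² = 18563 N·mm = 18.563 J

18.6 J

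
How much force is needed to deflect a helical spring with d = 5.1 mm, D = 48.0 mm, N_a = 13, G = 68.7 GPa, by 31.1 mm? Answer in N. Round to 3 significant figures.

k = Gd⁴/(8D³N_a) = (68.7×10³)(5.1⁴)/(8·48.0³·13) = 4.0409 N/mm
F = k·δ = 4.0409 × 31.1 = 125.67 N

126 N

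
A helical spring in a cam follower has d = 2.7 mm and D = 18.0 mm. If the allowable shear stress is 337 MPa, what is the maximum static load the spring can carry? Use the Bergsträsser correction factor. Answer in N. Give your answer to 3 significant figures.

119 N

C = D/d = 18.0/2.7 = 6.6667
K_B = (4C+2)/(4C−3) = 28.667/23.667 = 1.2113
τ_max = K·8FD/(πd³) → F_max = τ_allow·πd³/(8DK)
F_max = 337·π·2.7³/(8·18.0·1.2113) = 20839/174.42 = 119.47 N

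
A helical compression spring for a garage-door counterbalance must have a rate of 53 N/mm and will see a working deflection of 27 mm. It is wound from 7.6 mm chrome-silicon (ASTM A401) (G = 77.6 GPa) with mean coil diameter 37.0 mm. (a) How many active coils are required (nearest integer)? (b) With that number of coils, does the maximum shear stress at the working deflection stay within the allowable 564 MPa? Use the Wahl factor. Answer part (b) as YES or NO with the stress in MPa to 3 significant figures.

N_a = Gd⁴/(8D³k) = (77.6×10³)(7.6⁴)/(8·37.0³·53) = 12.05 → N_a = 12
Actual rate k = Gd⁴/(8D³·12) = 53.24 N/mm
Working load F = kδ = 53.24·27 = 1437.5 N
C = 37.0/7.6 = 4.8684; K_W = (4C−1)/(4C−4)+0.615/C = 1.3202
τ_max = K_W·8FD/(πd³) = 1.3202·308.54 = 407.33 MPa
τ_max ≤ 564 MPa → acceptable

(a) 12 coils; (b) YES, τ_max = 407 MPa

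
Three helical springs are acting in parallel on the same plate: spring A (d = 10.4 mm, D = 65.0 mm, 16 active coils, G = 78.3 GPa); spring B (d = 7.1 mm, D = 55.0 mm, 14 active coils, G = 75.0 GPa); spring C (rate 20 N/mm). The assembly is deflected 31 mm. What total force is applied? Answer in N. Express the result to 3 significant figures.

k_A = Gd⁴/(8D³N_a) = (78.3×10³)(10.4⁴)/(8·65.0³·16) = 26.058 N/mm
k_B = Gd⁴/(8D³N_a) = (75.0×10³)(7.1⁴)/(8·55.0³·14) = 10.228 N/mm
Parallel: k_eq = 26.058 + 10.228 + 20 = 56.286 N/mm
F = k_eq·δ = 56.286·31 = 1744.9 N

1740 N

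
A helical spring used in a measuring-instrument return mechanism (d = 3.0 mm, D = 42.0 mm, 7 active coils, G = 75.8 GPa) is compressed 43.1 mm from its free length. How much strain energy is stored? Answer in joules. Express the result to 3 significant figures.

k = Gd⁴/(8D³N_a) = (75.8×10³)(3.0⁴)/(8·42.0³·7) = 1.4799 N/mm
U = ½kδ² = 0.5 × 1.4799 × 43.1² = 1374.5 N·mm = 1.3745 J

1.37 J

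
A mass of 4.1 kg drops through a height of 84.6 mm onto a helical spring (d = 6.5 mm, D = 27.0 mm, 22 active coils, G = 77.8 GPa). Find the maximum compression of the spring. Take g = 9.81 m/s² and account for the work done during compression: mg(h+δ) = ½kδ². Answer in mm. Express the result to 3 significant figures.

k = Gd⁴/(8D³N_a) = (77.8×10³)(6.5⁴)/(8·27.0³·22) = 40.089 N/mm
W = mg = 4.1 × 9.81 = 40.221 N
½kδ² − Wδ − Wh = 0 → δ = (W + √(W² + 2kWh))/k
δ = (40.221 + √(1617.7 + 272824))/40.089 = (40.221 + 523.87)/40.089 = 14.071 mm

14.1 mm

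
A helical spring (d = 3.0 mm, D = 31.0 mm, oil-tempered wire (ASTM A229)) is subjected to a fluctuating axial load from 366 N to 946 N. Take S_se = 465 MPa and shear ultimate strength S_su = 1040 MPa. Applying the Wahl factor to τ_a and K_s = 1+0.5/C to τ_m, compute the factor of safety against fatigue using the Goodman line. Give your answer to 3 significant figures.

C = D/d = 31.0/3.0 = 10.3333; K_W = (4C−1)/(4C−4)+0.615/C = 1.1399; K_s = 1+0.5/C = 1.0484
F_a = (F_max−F_min)/2 = 290 N; F_m = (F_max+F_min)/2 = 656 N
τ_a = K_W·8F_aD/(πd³) = 1.1399 × 847.88 = 966.48 MPa
τ_m = K_s·8F_mD/(πd³) = 1.0484 × 1918 = 2010.8 MPa
Goodman: 1/n_f = τ_a/S_se + τ_m/S_su = 966.48/465 + 2010.8/1040 = 2.07845 + 1.93344 = 4.0119
n_f = 1/4.0119 = 0.2493

0.249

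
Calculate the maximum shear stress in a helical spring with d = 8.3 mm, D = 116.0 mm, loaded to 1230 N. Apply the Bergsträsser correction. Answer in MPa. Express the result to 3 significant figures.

695 MPa

Spring index C = D/d = 116.0/8.3 = 13.9759
K_B = (4C+2)/(4C−3) = 57.904/52.904 = 1.0945
τ₀ = 8FD/(πd³) = 8·1230·116.0/(π·8.3³) = 1.14144e+06/1796.3 = 635.43 MPa
τ_max = K·τ₀ = 1.0945 × 635.43 = 695.49 MPa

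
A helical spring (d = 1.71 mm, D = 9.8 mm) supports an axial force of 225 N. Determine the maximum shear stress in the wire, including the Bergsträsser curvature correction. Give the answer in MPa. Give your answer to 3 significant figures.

1400 MPa

Spring index C = D/d = 9.8/1.71 = 5.7310
K_B = (4C+2)/(4C−3) = 24.924/19.924 = 1.2510
τ₀ = 8FD/(πd³) = 8·225·9.8/(π·1.71³) = 17640/15.709 = 1122.9 MPa
τ_max = K·τ₀ = 1.2510 × 1122.9 = 1404.8 MPa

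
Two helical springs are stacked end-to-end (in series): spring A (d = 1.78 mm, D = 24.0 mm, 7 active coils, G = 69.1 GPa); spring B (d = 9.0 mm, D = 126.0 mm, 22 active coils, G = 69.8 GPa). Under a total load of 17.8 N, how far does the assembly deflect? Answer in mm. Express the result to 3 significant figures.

k_A = Gd⁴/(8D³N_a) = (69.1×10³)(1.78⁴)/(8·24.0³·7) = 0.89606 N/mm
k_B = Gd⁴/(8D³N_a) = (69.8×10³)(9.0⁴)/(8·126.0³·22) = 1.3008 N/mm
Series: 1/k_eq = 1/0.89606 + 1/1.3008 = 1.8848; k_eq = 0.53057 N/mm
δ = F/k_eq = 17.8/0.53057 = 33.549 mm

33.5 mm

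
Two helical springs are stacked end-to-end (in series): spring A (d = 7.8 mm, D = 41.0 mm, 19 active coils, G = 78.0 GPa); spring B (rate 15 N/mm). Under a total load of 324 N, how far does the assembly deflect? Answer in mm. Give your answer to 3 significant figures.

k_A = Gd⁴/(8D³N_a) = (78.0×10³)(7.8⁴)/(8·41.0³·19) = 27.56 N/mm
Series: 1/k_eq = 1/27.56 + 1/15 = 0.10295; k_eq = 9.7133 N/mm
δ = F/k_eq = 324/9.7133 = 33.356 mm

33.4 mm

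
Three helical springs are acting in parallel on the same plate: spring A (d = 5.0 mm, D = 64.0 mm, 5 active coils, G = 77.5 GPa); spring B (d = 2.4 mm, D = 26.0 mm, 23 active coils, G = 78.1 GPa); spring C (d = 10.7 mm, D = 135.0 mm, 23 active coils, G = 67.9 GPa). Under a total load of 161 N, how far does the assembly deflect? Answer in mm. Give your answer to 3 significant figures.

k_A = Gd⁴/(8D³N_a) = (77.5×10³)(5.0⁴)/(8·64.0³·5) = 4.6194 N/mm
k_B = Gd⁴/(8D³N_a) = (78.1×10³)(2.4⁴)/(8·26.0³·23) = 0.80123 N/mm
k_C = Gd⁴/(8D³N_a) = (67.9×10³)(10.7⁴)/(8·135.0³·23) = 1.966 N/mm
Parallel: k_eq = 4.6194 + 0.80123 + 1.966 = 7.3866 N/mm
δ = F/k_eq = 161/7.3866 = 21.796 mm

21.8 mm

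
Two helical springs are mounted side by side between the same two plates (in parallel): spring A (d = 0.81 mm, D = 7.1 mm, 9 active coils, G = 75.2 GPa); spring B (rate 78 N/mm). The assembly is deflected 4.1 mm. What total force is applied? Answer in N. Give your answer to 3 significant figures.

k_A = Gd⁴/(8D³N_a) = (75.2×10³)(0.81⁴)/(8·7.1³·9) = 1.2562 N/mm
Parallel: k_eq = 1.2562 + 78 = 79.256 N/mm
F = k_eq·δ = 79.256·4.1 = 324.95 N

325 N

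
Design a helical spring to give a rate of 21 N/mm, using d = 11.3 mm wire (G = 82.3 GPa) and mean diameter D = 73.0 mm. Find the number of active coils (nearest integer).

N_a = Gd⁴/(8D³k) = (82.3×10³ × 11.3⁴)/(8 × 73.0³ × 21)
    = 1.34188e+09 / 6.53549e+07 = 20.53 → 21 coils

21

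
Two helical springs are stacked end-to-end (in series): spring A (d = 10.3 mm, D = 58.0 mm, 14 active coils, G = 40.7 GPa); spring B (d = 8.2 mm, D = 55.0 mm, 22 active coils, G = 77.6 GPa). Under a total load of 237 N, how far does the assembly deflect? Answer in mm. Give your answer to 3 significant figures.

k_A = Gd⁴/(8D³N_a) = (40.7×10³)(10.3⁴)/(8·58.0³·14) = 20.962 N/mm
k_B = Gd⁴/(8D³N_a) = (77.6×10³)(8.2⁴)/(8·55.0³·22) = 11.982 N/mm
Series: 1/k_eq = 1/20.962 + 1/11.982 = 0.13117; k_eq = 7.624 N/mm
δ = F/k_eq = 237/7.624 = 31.086 mm

31.1 mm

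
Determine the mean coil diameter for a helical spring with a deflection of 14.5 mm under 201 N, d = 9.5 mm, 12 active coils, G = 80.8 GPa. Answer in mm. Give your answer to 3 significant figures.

79.1 mm

Required rate k = F/δ = 201/14.5 = 13.862 N/mm
D = (Gd⁴/(8N_a·k))^(1/3) = (80.8×10³·9.5⁴/(8·12·13.862))^(1/3)
  = (494546)^(1/3) = 79.0804 mm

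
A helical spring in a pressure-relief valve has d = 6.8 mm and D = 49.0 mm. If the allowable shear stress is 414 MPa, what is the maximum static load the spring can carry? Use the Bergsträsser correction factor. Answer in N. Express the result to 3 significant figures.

C = D/d = 49.0/6.8 = 7.2059
K_B = (4C+2)/(4C−3) = 30.824/25.824 = 1.1936
τ_max = K·8FD/(πd³) → F_max = τ_allow·πd³/(8DK)
F_max = 414·π·6.8³/(8·49.0·1.1936) = 4.0896e+05/467.9 = 874.03 N

874 N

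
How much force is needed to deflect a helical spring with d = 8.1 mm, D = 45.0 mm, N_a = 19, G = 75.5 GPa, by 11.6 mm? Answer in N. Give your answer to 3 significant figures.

272 N

k = Gd⁴/(8D³N_a) = (75.5×10³)(8.1⁴)/(8·45.0³·19) = 23.464 N/mm
F = k·δ = 23.464 × 11.6 = 272.18 N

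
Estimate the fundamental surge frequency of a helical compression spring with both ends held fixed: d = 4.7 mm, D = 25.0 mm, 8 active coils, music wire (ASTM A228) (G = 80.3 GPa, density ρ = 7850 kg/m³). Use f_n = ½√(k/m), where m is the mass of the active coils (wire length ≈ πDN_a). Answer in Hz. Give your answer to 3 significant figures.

k = Gd⁴/(8D³N_a) = (80.3×10³)(4.7⁴)/(8·25.0³·8) = 39.184 N/mm = 39184 N/m
Wire length L = πDN_a = π·25.0·8 = 628.32 mm
m = ρ·(πd²/4)·L = 7850 × 17.349×10⁻⁶ m² × 0.62832 m = 0.085573 kg
f_n = ½√(k/m) = 0.5·√(39184/0.085573) = 0.5·√(4.579e+05) = 338.34 Hz

338 Hz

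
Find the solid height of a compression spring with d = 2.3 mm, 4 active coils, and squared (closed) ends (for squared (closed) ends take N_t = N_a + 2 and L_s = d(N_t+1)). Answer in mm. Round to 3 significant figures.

16.1 mm

squared (closed) ends: N_t = N_a + 2 = 4 + 2 = 6
L_s = d·(N_t+1) = 2.3 × 7 = 16.1 mm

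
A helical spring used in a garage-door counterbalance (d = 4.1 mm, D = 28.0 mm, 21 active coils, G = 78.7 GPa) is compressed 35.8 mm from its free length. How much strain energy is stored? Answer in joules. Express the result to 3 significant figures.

k = Gd⁴/(8D³N_a) = (78.7×10³)(4.1⁴)/(8·28.0³·21) = 6.0301 N/mm
U = ½kδ² = 0.5 × 6.0301 × 35.8² = 3864.2 N·mm = 3.8642 J

3.86 J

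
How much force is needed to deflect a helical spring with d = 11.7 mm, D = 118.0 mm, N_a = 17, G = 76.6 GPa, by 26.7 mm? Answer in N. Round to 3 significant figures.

172 N

k = Gd⁴/(8D³N_a) = (76.6×10³)(11.7⁴)/(8·118.0³·17) = 6.4237 N/mm
F = k·δ = 6.4237 × 26.7 = 171.51 N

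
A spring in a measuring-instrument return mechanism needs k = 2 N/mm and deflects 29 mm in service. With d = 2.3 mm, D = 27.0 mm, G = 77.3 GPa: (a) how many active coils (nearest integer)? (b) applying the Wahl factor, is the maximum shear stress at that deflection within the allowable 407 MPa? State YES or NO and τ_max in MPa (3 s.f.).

N_a = Gd⁴/(8D³k) = (77.3×10³)(2.3⁴)/(8·27.0³·2) = 6.869 → N_a = 7
Actual rate k = Gd⁴/(8D³·7) = 1.9625 N/mm
Working load F = kδ = 1.9625·29 = 56.913 N
C = 27.0/2.3 = 11.7391; K_W = (4C−1)/(4C−4)+0.615/C = 1.1222
τ_max = K_W·8FD/(πd³) = 1.1222·321.61 = 360.92 MPa
τ_max ≤ 407 MPa → acceptable

(a) 7 coils; (b) YES, τ_max = 361 MPa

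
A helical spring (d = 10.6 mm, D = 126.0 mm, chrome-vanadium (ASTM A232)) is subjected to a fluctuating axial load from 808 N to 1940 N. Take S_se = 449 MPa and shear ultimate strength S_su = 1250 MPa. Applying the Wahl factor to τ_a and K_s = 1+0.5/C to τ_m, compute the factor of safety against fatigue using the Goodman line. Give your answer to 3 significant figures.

C = D/d = 126.0/10.6 = 11.8868; K_W = (4C−1)/(4C−4)+0.615/C = 1.1206; K_s = 1+0.5/C = 1.0421
F_a = (F_max−F_min)/2 = 566 N; F_m = (F_max+F_min)/2 = 1374 N
τ_a = K_W·8F_aD/(πd³) = 1.1206 × 152.48 = 170.87 MPa
τ_m = K_s·8F_mD/(πd³) = 1.0421 × 370.15 = 385.72 MPa
Goodman: 1/n_f = τ_a/S_se + τ_m/S_su = 170.87/449 + 385.72/1250 = 0.38056 + 0.30858 = 0.68914
n_f = 1/0.68914 = 1.451

1.45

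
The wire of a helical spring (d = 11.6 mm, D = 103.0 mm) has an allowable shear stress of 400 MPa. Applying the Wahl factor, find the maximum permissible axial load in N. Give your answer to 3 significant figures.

C = D/d = 103.0/11.6 = 8.8793
K_W = (4C−1)/(4C−4) + 0.615/C = 34.517/31.517 + 0.0693 = 1.1644
τ_max = K·8FD/(πd³) → F_max = τ_allow·πd³/(8DK)
F_max = 400·π·11.6³/(8·103.0·1.1644) = 1.9615e+06/959.51 = 2044.3 N

2040 N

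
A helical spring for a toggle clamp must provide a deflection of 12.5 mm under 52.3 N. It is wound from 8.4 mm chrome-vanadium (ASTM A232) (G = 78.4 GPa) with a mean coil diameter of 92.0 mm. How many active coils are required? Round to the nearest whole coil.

Required rate k = F/δ = 52.3/12.5 = 4.184 N/mm
N_a = Gd⁴/(8D³k) = (78.4×10³ × 8.4⁴)/(8 × 92.0³ × 4.184)
    = 3.90331e+08 / 2.60642e+07 = 14.98 → 15 coils

15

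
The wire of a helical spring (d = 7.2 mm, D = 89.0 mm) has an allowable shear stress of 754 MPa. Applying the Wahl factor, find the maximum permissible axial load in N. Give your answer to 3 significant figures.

1110 N

C = D/d = 89.0/7.2 = 12.3611
K_W = (4C−1)/(4C−4) + 0.615/C = 48.444/45.444 + 0.0498 = 1.1158
τ_max = K·8FD/(πd³) → F_max = τ_allow·πd³/(8DK)
F_max = 754·π·7.2³/(8·89.0·1.1158) = 8.8414e+05/794.43 = 1112.9 N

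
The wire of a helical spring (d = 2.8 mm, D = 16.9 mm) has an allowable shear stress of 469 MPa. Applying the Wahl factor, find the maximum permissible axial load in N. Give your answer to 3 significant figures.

191 N

C = D/d = 16.9/2.8 = 6.0357
K_W = (4C−1)/(4C−4) + 0.615/C = 23.143/20.143 + 0.1019 = 1.2508
τ_max = K·8FD/(πd³) → F_max = τ_allow·πd³/(8DK)
F_max = 469·π·2.8³/(8·16.9·1.2508) = 32344/169.11 = 191.26 N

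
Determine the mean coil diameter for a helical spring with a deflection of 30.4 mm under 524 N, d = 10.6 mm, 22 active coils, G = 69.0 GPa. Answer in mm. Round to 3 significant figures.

66.0 mm

Required rate k = F/δ = 524/30.4 = 17.237 N/mm
D = (Gd⁴/(8N_a·k))^(1/3) = (69.0×10³·10.6⁴/(8·22·17.237))^(1/3)
  = (287146)^(1/3) = 65.9732 mm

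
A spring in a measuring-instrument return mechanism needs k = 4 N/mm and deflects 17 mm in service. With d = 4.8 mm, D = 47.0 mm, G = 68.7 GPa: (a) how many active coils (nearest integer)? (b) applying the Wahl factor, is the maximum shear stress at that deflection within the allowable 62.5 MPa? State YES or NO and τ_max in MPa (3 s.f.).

N_a = Gd⁴/(8D³k) = (68.7×10³)(4.8⁴)/(8·47.0³·4) = 10.98 → N_a = 11
Actual rate k = Gd⁴/(8D³·11) = 3.9916 N/mm
Working load F = kδ = 3.9916·17 = 67.857 N
C = 47.0/4.8 = 9.7917; K_W = (4C−1)/(4C−4)+0.615/C = 1.1481
τ_max = K_W·8FD/(πd³) = 1.1481·73.436 = 84.313 MPa
τ_max > 62.5 MPa → exceeds allowable

(a) 11 coils; (b) NO, τ_max = 84.3 MPa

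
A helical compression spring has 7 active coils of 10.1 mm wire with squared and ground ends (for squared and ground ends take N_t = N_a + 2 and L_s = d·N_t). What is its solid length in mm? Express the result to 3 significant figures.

90.9 mm

squared and ground ends: N_t = N_a + 2 = 7 + 2 = 9
L_s = d·N_t = 10.1 × 9 = 90.9 mm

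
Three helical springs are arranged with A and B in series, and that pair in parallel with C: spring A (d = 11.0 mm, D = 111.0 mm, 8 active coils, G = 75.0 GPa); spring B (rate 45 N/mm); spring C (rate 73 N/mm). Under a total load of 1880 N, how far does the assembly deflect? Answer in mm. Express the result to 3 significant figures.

22.7 mm

k_A = Gd⁴/(8D³N_a) = (75.0×10³)(11.0⁴)/(8·111.0³·8) = 12.545 N/mm
Springs A,B series: k_AB = 1/(1/12.545+1/45) = 9.8104 N/mm; parallel with C: k_eq = 9.8104+73 = 82.81 N/mm
δ = F/k_eq = 1880/82.81 = 22.702 mm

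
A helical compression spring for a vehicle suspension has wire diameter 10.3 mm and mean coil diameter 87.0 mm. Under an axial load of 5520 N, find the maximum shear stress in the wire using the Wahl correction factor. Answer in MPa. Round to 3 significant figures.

1310 MPa

Spring index C = D/d = 87.0/10.3 = 8.4466
K_W = (4C−1)/(4C−4) + 0.615/C = 32.786/29.786 + 0.0728 = 1.1735
τ₀ = 8FD/(πd³) = 8·5520·87.0/(π·10.3³) = 3.84192e+06/3432.9 = 1119.1 MPa
τ_max = K·τ₀ = 1.1735 × 1119.1 = 1313.3 MPa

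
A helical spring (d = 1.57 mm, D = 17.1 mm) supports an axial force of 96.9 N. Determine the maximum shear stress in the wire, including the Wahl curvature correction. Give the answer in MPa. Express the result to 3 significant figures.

1230 MPa

Spring index C = D/d = 17.1/1.57 = 10.8917
K_W = (4C−1)/(4C−4) + 0.615/C = 42.567/39.567 + 0.0565 = 1.1323
τ₀ = 8FD/(πd³) = 8·96.9·17.1/(π·1.57³) = 13255.9/12.158 = 1090.3 MPa
τ_max = K·τ₀ = 1.1323 × 1090.3 = 1234.6 MPa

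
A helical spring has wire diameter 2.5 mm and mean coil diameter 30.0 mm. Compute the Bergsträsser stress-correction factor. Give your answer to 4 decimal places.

1.1111

C = D/d = 30.0/2.5 = 12.0000
K_B = (4C+2)/(4C−3) = 50.000/45.000 = 1.1111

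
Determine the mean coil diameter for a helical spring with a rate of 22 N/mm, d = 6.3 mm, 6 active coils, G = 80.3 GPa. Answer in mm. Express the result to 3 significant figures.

D = (Gd⁴/(8N_a·k))^(1/3) = (80.3×10³·6.3⁴/(8·6·22))^(1/3)
  = (119788)^(1/3) = 49.2952 mm

49.3 mm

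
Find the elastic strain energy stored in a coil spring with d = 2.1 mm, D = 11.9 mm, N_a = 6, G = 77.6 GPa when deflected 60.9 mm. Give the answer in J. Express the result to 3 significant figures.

34.6 J

k = Gd⁴/(8D³N_a) = (77.6×10³)(2.1⁴)/(8·11.9³·6) = 18.658 N/mm
U = ½kδ² = 0.5 × 18.658 × 60.9² = 34599 N·mm = 34.599 J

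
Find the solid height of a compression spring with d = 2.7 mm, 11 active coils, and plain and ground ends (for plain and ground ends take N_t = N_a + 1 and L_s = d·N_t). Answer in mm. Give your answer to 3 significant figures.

32.4 mm

plain and ground ends: N_t = N_a + 1 = 11 + 1 = 12
L_s = d·N_t = 2.7 × 12 = 32.4 mm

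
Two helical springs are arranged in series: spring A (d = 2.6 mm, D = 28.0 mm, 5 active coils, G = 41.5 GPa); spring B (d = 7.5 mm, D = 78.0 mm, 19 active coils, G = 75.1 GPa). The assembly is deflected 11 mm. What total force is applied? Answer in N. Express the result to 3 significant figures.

14.3 N

k_A = Gd⁴/(8D³N_a) = (41.5×10³)(2.6⁴)/(8·28.0³·5) = 2.1598 N/mm
k_B = Gd⁴/(8D³N_a) = (75.1×10³)(7.5⁴)/(8·78.0³·19) = 3.2943 N/mm
Series: 1/k_eq = 1/2.1598 + 1/3.2943 = 0.76657; k_eq = 1.3045 N/mm
F = k_eq·δ = 1.3045·11 = 14.35 N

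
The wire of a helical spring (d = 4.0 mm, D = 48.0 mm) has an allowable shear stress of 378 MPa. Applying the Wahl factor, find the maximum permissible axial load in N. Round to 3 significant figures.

C = D/d = 48.0/4.0 = 12.0000
K_W = (4C−1)/(4C−4) + 0.615/C = 47.000/44.000 + 0.0512 = 1.1194
τ_max = K·8FD/(πd³) → F_max = τ_allow·πd³/(8DK)
F_max = 378·π·4.0³/(8·48.0·1.1194) = 76001/429.86 = 176.8 N

177 N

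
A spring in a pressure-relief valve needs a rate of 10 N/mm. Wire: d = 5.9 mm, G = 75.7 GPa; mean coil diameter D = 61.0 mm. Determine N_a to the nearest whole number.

5

N_a = Gd⁴/(8D³k) = (75.7×10³ × 5.9⁴)/(8 × 61.0³ × 10)
    = 9.17284e+07 / 1.81585e+07 = 5.052 → 5 coils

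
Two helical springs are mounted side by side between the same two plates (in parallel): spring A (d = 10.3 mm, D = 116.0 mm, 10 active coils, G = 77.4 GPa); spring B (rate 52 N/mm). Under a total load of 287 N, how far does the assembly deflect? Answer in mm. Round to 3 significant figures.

k_A = Gd⁴/(8D³N_a) = (77.4×10³)(10.3⁴)/(8·116.0³·10) = 6.9763 N/mm
Parallel: k_eq = 6.9763 + 52 = 58.976 N/mm
δ = F/k_eq = 287/58.976 = 4.8664 mm

4.87 mm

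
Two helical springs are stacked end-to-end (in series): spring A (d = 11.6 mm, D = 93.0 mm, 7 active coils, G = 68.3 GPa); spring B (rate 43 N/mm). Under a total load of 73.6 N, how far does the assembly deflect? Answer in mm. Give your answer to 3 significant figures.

k_A = Gd⁴/(8D³N_a) = (68.3×10³)(11.6⁴)/(8·93.0³·7) = 27.455 N/mm
Series: 1/k_eq = 1/27.455 + 1/43 = 0.05968; k_eq = 16.756 N/mm
δ = F/k_eq = 73.6/16.756 = 4.3924 mm

4.39 mm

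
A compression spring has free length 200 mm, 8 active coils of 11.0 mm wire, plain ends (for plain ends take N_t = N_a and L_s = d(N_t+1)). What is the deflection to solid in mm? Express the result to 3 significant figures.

101 mm

N_t = 8; L_s = 11.0·9 = 99 mm
δ_solid = L₀ − L_s = 200 − 99 = 101 mm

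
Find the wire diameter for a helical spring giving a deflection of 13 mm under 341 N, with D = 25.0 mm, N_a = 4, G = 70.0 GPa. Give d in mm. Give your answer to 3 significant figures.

Required rate k = F/δ = 341/13 = 26.231 N/mm
d = (8D³N_a·k / G)^(1/4) = (8·25.0³·4·26.231 / (70.0×10³))^0.25
  = (187.36)^0.25 = 3.6997 mm

3.70 mm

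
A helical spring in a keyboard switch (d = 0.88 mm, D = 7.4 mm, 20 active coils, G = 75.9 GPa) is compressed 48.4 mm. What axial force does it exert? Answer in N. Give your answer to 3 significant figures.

k = Gd⁴/(8D³N_a) = (75.9×10³)(0.88⁴)/(8·7.4³·20) = 0.70203 N/mm
F = k·δ = 0.70203 × 48.4 = 33.978 N

34.0 N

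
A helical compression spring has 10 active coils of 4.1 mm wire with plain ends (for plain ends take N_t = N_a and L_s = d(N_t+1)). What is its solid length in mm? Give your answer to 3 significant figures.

45.1 mm

plain ends: N_t = N_a = 10
L_s = d·(N_t+1) = 4.1 × 11 = 45.1 mm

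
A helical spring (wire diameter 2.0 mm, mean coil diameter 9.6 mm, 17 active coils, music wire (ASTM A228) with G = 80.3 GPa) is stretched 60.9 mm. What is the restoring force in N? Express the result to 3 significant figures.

650 N

k = Gd⁴/(8D³N_a) = (80.3×10³)(2.0⁴)/(8·9.6³·17) = 10.678 N/mm
F = k·δ = 10.678 × 60.9 = 650.28 N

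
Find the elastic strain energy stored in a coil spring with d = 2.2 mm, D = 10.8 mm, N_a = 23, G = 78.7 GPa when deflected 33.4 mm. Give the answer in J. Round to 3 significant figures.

4.44 J

k = Gd⁴/(8D³N_a) = (78.7×10³)(2.2⁴)/(8·10.8³·23) = 7.9538 N/mm
U = ½kδ² = 0.5 × 7.9538 × 33.4² = 4436.5 N·mm = 4.4365 J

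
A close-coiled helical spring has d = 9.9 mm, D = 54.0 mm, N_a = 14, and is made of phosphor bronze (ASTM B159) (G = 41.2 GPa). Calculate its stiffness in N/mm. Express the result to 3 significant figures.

k = Gd⁴/(8D³N_a) = (41.2×10³ × 9.9⁴) / (8 × 54.0³ × 14)
  = 3.95766e+08 / 1.7636e+07 = 22.441 N/mm

22.4 N/mm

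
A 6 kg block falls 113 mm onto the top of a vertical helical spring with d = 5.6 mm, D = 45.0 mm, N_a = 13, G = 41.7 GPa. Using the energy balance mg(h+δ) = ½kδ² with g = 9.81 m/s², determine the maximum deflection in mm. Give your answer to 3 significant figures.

70.7 mm

k = Gd⁴/(8D³N_a) = (41.7×10³)(5.6⁴)/(8·45.0³·13) = 4.3273 N/mm
W = mg = 6 × 9.81 = 58.86 N
½kδ² − Wδ − Wh = 0 → δ = (W + √(W² + 2kWh))/k
δ = (58.86 + √(3464.5 + 57563.3))/4.3273 = (58.86 + 247.04)/4.3273 = 70.69 mm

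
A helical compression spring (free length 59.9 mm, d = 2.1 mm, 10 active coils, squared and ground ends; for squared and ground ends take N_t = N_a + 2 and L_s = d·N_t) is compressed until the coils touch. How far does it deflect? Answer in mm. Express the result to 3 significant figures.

34.7 mm

N_t = 12; L_s = 2.1·12 = 25.2 mm
δ_solid = L₀ − L_s = 59.9 − 25.2 = 34.7 mm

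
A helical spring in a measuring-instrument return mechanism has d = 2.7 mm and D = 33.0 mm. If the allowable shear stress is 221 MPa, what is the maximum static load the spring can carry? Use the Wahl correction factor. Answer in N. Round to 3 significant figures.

46.3 N

C = D/d = 33.0/2.7 = 12.2222
K_W = (4C−1)/(4C−4) + 0.615/C = 47.889/44.889 + 0.0503 = 1.1171
τ_max = K·8FD/(πd³) → F_max = τ_allow·πd³/(8DK)
F_max = 221·π·2.7³/(8·33.0·1.1171) = 13666/294.93 = 46.336 N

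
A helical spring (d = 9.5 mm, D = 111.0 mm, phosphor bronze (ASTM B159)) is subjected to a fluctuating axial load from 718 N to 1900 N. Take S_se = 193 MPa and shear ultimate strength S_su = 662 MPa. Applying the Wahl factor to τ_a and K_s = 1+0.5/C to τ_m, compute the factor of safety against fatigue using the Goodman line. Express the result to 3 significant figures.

C = D/d = 111.0/9.5 = 11.6842; K_W = (4C−1)/(4C−4)+0.615/C = 1.1228; K_s = 1+0.5/C = 1.0428
F_a = (F_max−F_min)/2 = 591 N; F_m = (F_max+F_min)/2 = 1309 N
τ_a = K_W·8F_aD/(πd³) = 1.1228 × 194.84 = 218.77 MPa
τ_m = K_s·8F_mD/(πd³) = 1.0428 × 431.55 = 450.02 MPa
Goodman: 1/n_f = τ_a/S_se + τ_m/S_su = 218.77/193 + 450.02/662 = 1.13354 + 0.67979 = 1.8133
n_f = 1/1.8133 = 0.5515

0.551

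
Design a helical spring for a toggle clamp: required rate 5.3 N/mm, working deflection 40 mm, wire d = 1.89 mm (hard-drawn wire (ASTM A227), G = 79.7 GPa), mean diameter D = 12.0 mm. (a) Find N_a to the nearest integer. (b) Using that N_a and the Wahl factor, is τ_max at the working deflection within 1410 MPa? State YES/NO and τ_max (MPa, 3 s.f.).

N_a = Gd⁴/(8D³k) = (79.7×10³)(1.89⁴)/(8·12.0³·5.3) = 13.88 → N_a = 14
Actual rate k = Gd⁴/(8D³·14) = 5.2546 N/mm
Working load F = kδ = 5.2546·40 = 210.19 N
C = 12.0/1.89 = 6.3492; K_W = (4C−1)/(4C−4)+0.615/C = 1.2371
τ_max = K_W·8FD/(πd³) = 1.2371·951.35 = 1176.9 MPa
τ_max ≤ 1410 MPa → acceptable

(a) 14 coils; (b) YES, τ_max = 1180 MPa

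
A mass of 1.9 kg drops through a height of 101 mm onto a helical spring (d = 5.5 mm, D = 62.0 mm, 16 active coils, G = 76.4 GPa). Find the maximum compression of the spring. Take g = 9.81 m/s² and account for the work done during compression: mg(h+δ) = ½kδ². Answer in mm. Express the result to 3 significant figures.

49.5 mm

k = Gd⁴/(8D³N_a) = (76.4×10³)(5.5⁴)/(8·62.0³·16) = 2.2917 N/mm
W = mg = 1.9 × 9.81 = 18.639 N
½kδ² − Wδ − Wh = 0 → δ = (W + √(W² + 2kWh))/k
δ = (18.639 + √(347.41 + 8628.46))/2.2917 = (18.639 + 94.741)/2.2917 = 49.474 mm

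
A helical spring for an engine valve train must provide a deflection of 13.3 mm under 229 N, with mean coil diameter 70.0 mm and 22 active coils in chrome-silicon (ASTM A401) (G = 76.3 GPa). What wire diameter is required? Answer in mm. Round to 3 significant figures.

10.8 mm

Required rate k = F/δ = 229/13.3 = 17.218 N/mm
d = (8D³N_a·k / G)^(1/4) = (8·70.0³·22·17.218 / (76.3×10³))^0.25
  = (13623)^0.25 = 10.8036 mm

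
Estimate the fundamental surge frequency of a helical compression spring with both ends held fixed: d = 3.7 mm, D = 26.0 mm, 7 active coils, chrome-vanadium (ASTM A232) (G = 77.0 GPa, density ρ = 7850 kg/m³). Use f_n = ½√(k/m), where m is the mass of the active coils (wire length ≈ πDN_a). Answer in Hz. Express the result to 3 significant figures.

276 Hz

k = Gd⁴/(8D³N_a) = (77.0×10³)(3.7⁴)/(8·26.0³·7) = 14.662 N/mm = 14662 N/m
Wire length L = πDN_a = π·26.0·7 = 571.77 mm
m = ρ·(πd²/4)·L = 7850 × 10.752×10⁻⁶ m² × 0.57177 m = 0.04826 kg
f_n = ½√(k/m) = 0.5·√(14662/0.04826) = 0.5·√(3.0381e+05) = 275.6 Hz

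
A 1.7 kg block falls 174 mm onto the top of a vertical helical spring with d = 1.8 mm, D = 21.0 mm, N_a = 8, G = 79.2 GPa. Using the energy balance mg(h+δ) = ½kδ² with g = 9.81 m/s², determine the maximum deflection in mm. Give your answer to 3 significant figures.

77.3 mm

k = Gd⁴/(8D³N_a) = (79.2×10³)(1.8⁴)/(8·21.0³·8) = 1.4027 N/mm
W = mg = 1.7 × 9.81 = 16.677 N
½kδ² − Wδ − Wh = 0 → δ = (W + √(W² + 2kWh))/k
δ = (16.677 + √(278.12 + 8140.94))/1.4027 = (16.677 + 91.755)/1.4027 = 77.3 mm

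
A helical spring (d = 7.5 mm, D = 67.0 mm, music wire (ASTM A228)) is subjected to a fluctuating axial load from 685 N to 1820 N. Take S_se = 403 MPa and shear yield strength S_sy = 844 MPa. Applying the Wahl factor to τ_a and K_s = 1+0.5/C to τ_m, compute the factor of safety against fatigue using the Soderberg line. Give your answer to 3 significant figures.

0.771

C = D/d = 67.0/7.5 = 8.9333; K_W = (4C−1)/(4C−4)+0.615/C = 1.1634; K_s = 1+0.5/C = 1.0560
F_a = (F_max−F_min)/2 = 567.5 N; F_m = (F_max+F_min)/2 = 1252.5 N
τ_a = K_W·8F_aD/(πd³) = 1.1634 × 229.51 = 267 MPa
τ_m = K_s·8F_mD/(πd³) = 1.0560 × 506.53 = 534.89 MPa
Soderberg: 1/n_f = τ_a/S_se + τ_m/S_sy = 267/403 + 534.89/844 = 0.66254 + 0.63375 = 1.2963
n_f = 1/1.2963 = 0.7714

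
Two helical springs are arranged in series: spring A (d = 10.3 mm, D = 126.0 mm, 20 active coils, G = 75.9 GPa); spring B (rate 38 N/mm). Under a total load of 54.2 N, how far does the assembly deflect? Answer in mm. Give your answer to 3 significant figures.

21.7 mm

k_A = Gd⁴/(8D³N_a) = (75.9×10³)(10.3⁴)/(8·126.0³·20) = 2.6691 N/mm
Series: 1/k_eq = 1/2.6691 + 1/38 = 0.40098; k_eq = 2.4939 N/mm
δ = F/k_eq = 54.2/2.4939 = 21.733 mm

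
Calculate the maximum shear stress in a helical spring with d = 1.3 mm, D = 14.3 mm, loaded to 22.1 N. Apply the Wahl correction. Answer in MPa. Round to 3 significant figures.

Spring index C = D/d = 14.3/1.3 = 11.0000
K_W = (4C−1)/(4C−4) + 0.615/C = 43.000/40.000 + 0.0559 = 1.1309
τ₀ = 8FD/(πd³) = 8·22.1·14.3/(π·1.3³) = 2528.24/6.9021 = 366.3 MPa
τ_max = K·τ₀ = 1.1309 × 366.3 = 414.25 MPa

414 MPa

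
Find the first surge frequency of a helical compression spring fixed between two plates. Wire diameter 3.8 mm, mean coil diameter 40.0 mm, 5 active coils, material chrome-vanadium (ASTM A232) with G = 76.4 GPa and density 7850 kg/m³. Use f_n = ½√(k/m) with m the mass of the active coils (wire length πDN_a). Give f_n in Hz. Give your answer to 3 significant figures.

k = Gd⁴/(8D³N_a) = (76.4×10³)(3.8⁴)/(8·40.0³·5) = 6.2228 N/mm = 6222.8 N/m
Wire length L = πDN_a = π·40.0·5 = 628.32 mm
m = ρ·(πd²/4)·L = 7850 × 11.341×10⁻⁶ m² × 0.62832 m = 0.055938 kg
f_n = ½√(k/m) = 0.5·√(6222.8/0.055938) = 0.5·√(1.1125e+05) = 166.77 Hz

167 Hz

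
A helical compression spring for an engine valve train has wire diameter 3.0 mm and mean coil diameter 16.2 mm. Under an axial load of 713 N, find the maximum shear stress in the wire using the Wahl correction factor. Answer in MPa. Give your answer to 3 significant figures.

Spring index C = D/d = 16.2/3.0 = 5.4000
K_W = (4C−1)/(4C−4) + 0.615/C = 20.600/17.600 + 0.1139 = 1.2843
τ₀ = 8FD/(πd³) = 8·713·16.2/(π·3.0³) = 92404.8/84.823 = 1089.4 MPa
τ_max = K·τ₀ = 1.2843 × 1089.4 = 1399.1 MPa

1400 MPa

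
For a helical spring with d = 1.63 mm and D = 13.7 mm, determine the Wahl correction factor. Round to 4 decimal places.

C = D/d = 13.7/1.63 = 8.4049
K_W = (4C−1)/(4C−4) + 0.615/C = 32.620/29.620 + 0.0732 = 1.1745

1.1745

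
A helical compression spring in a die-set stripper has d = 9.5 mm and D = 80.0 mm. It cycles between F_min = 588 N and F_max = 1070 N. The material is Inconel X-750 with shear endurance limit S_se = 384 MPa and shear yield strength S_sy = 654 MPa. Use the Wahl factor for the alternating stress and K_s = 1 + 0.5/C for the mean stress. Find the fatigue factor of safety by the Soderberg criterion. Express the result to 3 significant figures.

C = D/d = 80.0/9.5 = 8.4211; K_W = (4C−1)/(4C−4)+0.615/C = 1.1741; K_s = 1+0.5/C = 1.0594
F_a = (F_max−F_min)/2 = 241 N; F_m = (F_max+F_min)/2 = 829 N
τ_a = K_W·8F_aD/(πd³) = 1.1741 × 57.263 = 67.233 MPa
τ_m = K_s·8F_mD/(πd³) = 1.0594 × 196.98 = 208.67 MPa
Soderberg: 1/n_f = τ_a/S_se + τ_m/S_sy = 67.233/384 + 208.67/654 = 0.17508 + 0.31907 = 0.49415
n_f = 1/0.49415 = 2.024

2.02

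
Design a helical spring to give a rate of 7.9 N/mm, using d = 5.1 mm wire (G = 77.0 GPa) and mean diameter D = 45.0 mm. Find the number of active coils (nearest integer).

N_a = Gd⁴/(8D³k) = (77.0×10³ × 5.1⁴)/(8 × 45.0³ × 7.9)
    = 5.2092e+07 / 5.7591e+06 = 9.045 → 9 coils

9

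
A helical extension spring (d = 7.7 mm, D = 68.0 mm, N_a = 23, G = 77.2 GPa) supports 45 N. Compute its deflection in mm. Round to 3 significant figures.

9.59 mm

k = Gd⁴/(8D³N_a) = (77.2×10³)(7.7⁴)/(8·68.0³·23) = 4.6907 N/mm
δ = F/k = 45 / 4.6907 = 9.5935 mm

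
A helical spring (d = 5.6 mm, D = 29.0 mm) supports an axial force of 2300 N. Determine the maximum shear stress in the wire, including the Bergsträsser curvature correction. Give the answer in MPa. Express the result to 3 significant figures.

Spring index C = D/d = 29.0/5.6 = 5.1786
K_B = (4C+2)/(4C−3) = 22.714/17.714 = 1.2823
τ₀ = 8FD/(πd³) = 8·2300·29.0/(π·5.6³) = 533600/551.71 = 967.17 MPa
τ_max = K·τ₀ = 1.2823 × 967.17 = 1240.2 MPa

1240 MPa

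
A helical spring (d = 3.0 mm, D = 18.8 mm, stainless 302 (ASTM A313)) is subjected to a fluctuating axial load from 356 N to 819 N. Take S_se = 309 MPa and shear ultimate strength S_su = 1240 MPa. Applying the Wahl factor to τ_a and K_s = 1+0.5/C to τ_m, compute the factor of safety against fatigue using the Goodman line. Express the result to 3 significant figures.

C = D/d = 18.8/3.0 = 6.2667; K_W = (4C−1)/(4C−4)+0.615/C = 1.2405; K_s = 1+0.5/C = 1.0798
F_a = (F_max−F_min)/2 = 231.5 N; F_m = (F_max+F_min)/2 = 587.5 N
τ_a = K_W·8F_aD/(πd³) = 1.2405 × 410.47 = 509.21 MPa
τ_m = K_s·8F_mD/(πd³) = 1.0798 × 1041.7 = 1124.8 MPa
Goodman: 1/n_f = τ_a/S_se + τ_m/S_su = 509.21/309 + 1124.8/1240 = 1.64793 + 0.90711 = 2.555
n_f = 1/2.555 = 0.3914

0.391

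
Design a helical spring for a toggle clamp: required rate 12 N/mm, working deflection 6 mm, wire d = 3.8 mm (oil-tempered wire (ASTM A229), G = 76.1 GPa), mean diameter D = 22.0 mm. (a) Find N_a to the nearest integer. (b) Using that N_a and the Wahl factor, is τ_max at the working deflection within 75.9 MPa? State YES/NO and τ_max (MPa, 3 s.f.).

(a) 16 coils; (b) NO, τ_max = 90.1 MPa

N_a = Gd⁴/(8D³k) = (76.1×10³)(3.8⁴)/(8·22.0³·12) = 15.52 → N_a = 16
Actual rate k = Gd⁴/(8D³·16) = 11.642 N/mm
Working load F = kδ = 11.642·6 = 69.854 N
C = 22.0/3.8 = 5.7895; K_W = (4C−1)/(4C−4)+0.615/C = 1.2628
τ_max = K_W·8FD/(πd³) = 1.2628·71.319 = 90.063 MPa
τ_max > 75.9 MPa → exceeds allowable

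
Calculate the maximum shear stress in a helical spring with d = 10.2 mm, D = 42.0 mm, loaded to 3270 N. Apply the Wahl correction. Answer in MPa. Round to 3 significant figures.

458 MPa

Spring index C = D/d = 42.0/10.2 = 4.1176
K_W = (4C−1)/(4C−4) + 0.615/C = 15.471/12.471 + 0.1494 = 1.3899
τ₀ = 8FD/(πd³) = 8·3270·42.0/(π·10.2³) = 1.09872e+06/3333.9 = 329.56 MPa
τ_max = K·τ₀ = 1.3899 × 329.56 = 458.07 MPa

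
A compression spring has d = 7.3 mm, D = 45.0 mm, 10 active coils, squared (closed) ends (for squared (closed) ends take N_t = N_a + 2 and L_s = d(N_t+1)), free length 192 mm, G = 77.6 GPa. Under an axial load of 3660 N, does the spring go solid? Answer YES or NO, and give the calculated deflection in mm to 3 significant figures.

YES, δ = 121 mm

k = Gd⁴/(8D³N_a) = (77.6×10³)(7.3⁴)/(8·45.0³·10) = 30.229 N/mm
N_t = 12; L_s = 7.3·13 = 94.9 mm; δ_solid = L₀ − L_s = 192 − 94.9 = 97.1 mm
δ = F/k = 3660/30.229 = 121.08 mm
δ ≥ δ_solid → spring goes solid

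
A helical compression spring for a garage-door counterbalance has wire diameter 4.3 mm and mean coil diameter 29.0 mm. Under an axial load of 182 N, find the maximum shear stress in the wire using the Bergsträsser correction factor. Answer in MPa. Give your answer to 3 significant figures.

Spring index C = D/d = 29.0/4.3 = 6.7442
K_B = (4C+2)/(4C−3) = 28.977/23.977 = 1.2085
τ₀ = 8FD/(πd³) = 8·182·29.0/(π·4.3³) = 42224/249.78 = 169.05 MPa
τ_max = K·τ₀ = 1.2085 × 169.05 = 204.3 MPa

204 MPa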